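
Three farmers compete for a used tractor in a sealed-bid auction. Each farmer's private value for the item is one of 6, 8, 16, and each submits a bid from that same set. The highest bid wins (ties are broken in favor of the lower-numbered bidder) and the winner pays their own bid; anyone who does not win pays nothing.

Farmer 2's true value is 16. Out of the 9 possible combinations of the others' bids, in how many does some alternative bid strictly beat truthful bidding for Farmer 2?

2

Others bid (6, 6): truth gives 0; bid 8 gives 8 > 0. Violating.
Others bid (6, 8): truth gives 0; bid 8 gives 8 > 0. Violating.
Others bid (6, 16): truth gives 0; no alternative beats it.
Others bid (8, 6): truth gives 0; no alternative beats it.
(Checking all 9 profiles: 2 have a profitable deviation, 7 do not.)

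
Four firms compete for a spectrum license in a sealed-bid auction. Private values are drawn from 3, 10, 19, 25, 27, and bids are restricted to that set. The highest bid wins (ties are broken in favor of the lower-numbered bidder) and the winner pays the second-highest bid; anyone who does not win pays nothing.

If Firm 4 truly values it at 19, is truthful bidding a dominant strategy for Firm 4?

Yes

Check each profile of the others' bids and compare truth against every alternative bid.
Others bid (3, 3, 3): truth gives 16, best alternative gives 16.
Others bid (3, 3, 10): truth gives 9, best alternative gives 9.
Others bid (3, 10, 3): truth gives 9, best alternative gives 9.
Others bid (3, 10, 10): truth gives 9, best alternative gives 9.
Others bid (10, 3, 3): truth gives 9, best alternative gives 9.
Others bid (10, 3, 10): truth gives 9, best alternative gives 9.
(Remaining 119 profiles checked similarly; truth is weakly best in each.)
In every case the truthful bid is at least as good as any alternative, so it is a dominant strategy.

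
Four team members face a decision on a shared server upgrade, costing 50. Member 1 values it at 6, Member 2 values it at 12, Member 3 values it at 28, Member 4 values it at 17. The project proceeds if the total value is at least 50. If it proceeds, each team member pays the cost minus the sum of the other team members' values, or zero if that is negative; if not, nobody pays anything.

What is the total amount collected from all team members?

19

Total value 63 ≥ cost 50, so it is built.
Member 1: others sum to 57; max(0, 50 - 57) = 0.
Member 2: others sum to 51; max(0, 50 - 51) = 0.
Member 3: others sum to 35; max(0, 50 - 35) = 15.
Member 4: others sum to 46; max(0, 50 - 46) = 4.
Total collected = 0 + 0 + 15 + 4 = 19.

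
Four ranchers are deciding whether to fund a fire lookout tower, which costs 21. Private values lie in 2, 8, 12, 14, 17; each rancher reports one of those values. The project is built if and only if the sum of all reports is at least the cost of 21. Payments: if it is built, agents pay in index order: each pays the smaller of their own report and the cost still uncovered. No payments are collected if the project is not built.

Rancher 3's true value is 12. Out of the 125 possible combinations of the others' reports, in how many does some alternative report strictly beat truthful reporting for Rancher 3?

31

Others report (2, 2, 12): truth gives 0; report 8 gives 4 > 0. Violating.
Others report (2, 2, 14): truth gives 0; report 8 gives 4 > 0. Violating.
Others report (2, 2, 17): truth gives 0; report 2 gives 10 > 0. Violating.
Others report (2, 8, 8): truth gives 1; report 8 gives 4 > 1. Violating.
Others report (2, 2, 2): truth gives 0; no alternative beats it.
Others report (2, 2, 8): truth gives 0; no alternative beats it.
(Checking all 125 profiles: 31 have a profitable deviation, 94 do not.)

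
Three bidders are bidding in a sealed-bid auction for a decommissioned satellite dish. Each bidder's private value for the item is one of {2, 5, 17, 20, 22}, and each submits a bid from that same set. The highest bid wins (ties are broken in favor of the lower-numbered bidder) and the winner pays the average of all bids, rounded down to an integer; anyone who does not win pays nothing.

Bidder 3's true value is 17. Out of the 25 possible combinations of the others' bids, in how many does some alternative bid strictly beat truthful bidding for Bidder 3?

Others bid (2, 2): truth gives 10; bid 5 gives 14 > 10. Violating.
Others bid (2, 17): truth gives 0; bid 20 gives 4 > 0. Violating.
Others bid (2, 20): truth gives 0; bid 22 gives 3 > 0. Violating.
Others bid (5, 17): truth gives 0; bid 20 gives 3 > 0. Violating.
Others bid (2, 5): truth gives 9; no alternative beats it.
Others bid (2, 22): truth gives 0; no alternative beats it.
(Checking all 25 profiles: 9 have a profitable deviation, 16 do not.)

9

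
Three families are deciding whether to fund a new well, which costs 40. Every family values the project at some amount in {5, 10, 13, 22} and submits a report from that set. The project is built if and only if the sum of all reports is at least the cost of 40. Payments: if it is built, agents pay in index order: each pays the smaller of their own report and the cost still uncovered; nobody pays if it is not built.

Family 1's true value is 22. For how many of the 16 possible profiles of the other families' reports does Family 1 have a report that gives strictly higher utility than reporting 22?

Others report (5, 22): truth gives 0; report 13 gives 9 > 0. Violating.
Others report (10, 22): truth gives 0; report 10 gives 12 > 0. Violating.
Others report (13, 22): truth gives 0; report 5 gives 17 > 0. Violating.
Others report (22, 5): truth gives 0; report 13 gives 9 > 0. Violating.
Others report (5, 5): truth gives 0; no alternative beats it.
Others report (5, 10): truth gives 0; no alternative beats it.
(Checking all 16 profiles: 7 have a profitable deviation, 9 do not.)

7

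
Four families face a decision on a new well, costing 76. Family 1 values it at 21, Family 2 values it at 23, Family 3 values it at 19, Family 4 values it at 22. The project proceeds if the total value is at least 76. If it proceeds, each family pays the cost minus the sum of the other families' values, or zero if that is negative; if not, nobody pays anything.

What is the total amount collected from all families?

Total value 85 ≥ cost 76, so it is built.
Family 1: others sum to 64; max(0, 76 - 64) = 12.
Family 2: others sum to 62; max(0, 76 - 62) = 14.
Family 3: others sum to 66; max(0, 76 - 66) = 10.
Family 4: others sum to 63; max(0, 76 - 63) = 13.
Total collected = 12 + 14 + 10 + 13 = 49.

49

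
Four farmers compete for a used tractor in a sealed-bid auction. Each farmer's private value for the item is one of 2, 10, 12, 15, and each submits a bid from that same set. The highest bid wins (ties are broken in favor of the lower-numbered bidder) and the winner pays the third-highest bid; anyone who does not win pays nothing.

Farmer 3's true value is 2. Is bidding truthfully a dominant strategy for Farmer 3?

Check each profile of the others' bids and compare truth against every alternative bid.
Others bid (2, 2, 2): truth gives 0, best alternative gives 0.
Others bid (2, 2, 10): truth gives 0, best alternative gives 0.
Others bid (2, 2, 12): truth gives 0, best alternative gives 0.
Others bid (2, 2, 15): truth gives 0, best alternative gives 0.
Others bid (2, 10, 2): truth gives 0, best alternative gives 0.
Others bid (2, 10, 10): truth gives 0, best alternative gives 0.
(Remaining 58 profiles checked similarly; truth is weakly best in each.)
In every case the truthful bid is at least as good as any alternative, so it is a dominant strategy.

Yes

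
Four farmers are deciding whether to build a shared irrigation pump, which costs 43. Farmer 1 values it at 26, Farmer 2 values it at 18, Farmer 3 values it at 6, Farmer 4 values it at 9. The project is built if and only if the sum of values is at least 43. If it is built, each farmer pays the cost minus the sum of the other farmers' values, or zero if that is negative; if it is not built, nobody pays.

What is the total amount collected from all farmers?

Total value 59 ≥ cost 43, so it is built.
Farmer 1: others sum to 33; max(0, 43 - 33) = 10.
Farmer 2: others sum to 41; max(0, 43 - 41) = 2.
Farmer 3: others sum to 53; max(0, 43 - 53) = 0.
Farmer 4: others sum to 50; max(0, 43 - 50) = 0.
Total collected = 10 + 2 + 0 + 0 = 12.

12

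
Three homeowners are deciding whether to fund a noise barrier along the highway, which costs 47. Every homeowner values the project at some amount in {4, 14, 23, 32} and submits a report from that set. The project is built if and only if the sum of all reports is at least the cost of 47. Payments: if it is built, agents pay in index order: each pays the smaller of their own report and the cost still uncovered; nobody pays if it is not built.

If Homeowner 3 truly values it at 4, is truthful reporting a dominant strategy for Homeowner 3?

Yes

Check each profile of the others' reports and compare truth against every alternative report.
Others report (4, 32): truth gives 0, best alternative gives -7.
Others report (32, 4): truth gives 0, best alternative gives -7.
Others report (14, 23): truth gives 0, best alternative gives -6.
Others report (23, 14): truth gives 0, best alternative gives -6.
Others report (23, 32): truth gives 4, best alternative gives 4.
Others report (32, 23): truth gives 4, best alternative gives 4.
(Remaining 10 profiles checked similarly; truth is weakly best in each.)
In every case the truthful report is at least as good as any alternative, so it is a dominant strategy.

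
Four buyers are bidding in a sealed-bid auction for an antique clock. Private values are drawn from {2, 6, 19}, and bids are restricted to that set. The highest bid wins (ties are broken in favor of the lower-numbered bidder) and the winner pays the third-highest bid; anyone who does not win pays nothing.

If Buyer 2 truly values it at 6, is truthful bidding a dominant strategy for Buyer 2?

Consider the case where Buyer 1 bids 2, Buyer 3 bids 2 and Buyer 4 bids 19.
Truthful bid 6: loses, pays 0, utility 0.
Bid 19 instead: wins, pays 2, utility 6 - 2 = 4.
Since 4 > 0, bidding 19 is strictly better here, so truthful bidding is not dominant.

No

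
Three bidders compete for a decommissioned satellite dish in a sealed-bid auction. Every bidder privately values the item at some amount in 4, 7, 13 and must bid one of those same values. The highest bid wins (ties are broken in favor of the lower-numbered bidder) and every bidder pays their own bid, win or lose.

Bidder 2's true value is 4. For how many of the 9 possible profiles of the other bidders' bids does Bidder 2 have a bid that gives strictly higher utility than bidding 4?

Others bid (4, 4): truth gives -4; bid 7 gives -3 > -4. Violating.
Others bid (4, 7): truth gives -4; bid 7 gives -3 > -4. Violating.
Others bid (4, 13): truth gives -4; no alternative beats it.
Others bid (7, 4): truth gives -4; no alternative beats it.
(Checking all 9 profiles: 2 have a profitable deviation, 7 do not.)

2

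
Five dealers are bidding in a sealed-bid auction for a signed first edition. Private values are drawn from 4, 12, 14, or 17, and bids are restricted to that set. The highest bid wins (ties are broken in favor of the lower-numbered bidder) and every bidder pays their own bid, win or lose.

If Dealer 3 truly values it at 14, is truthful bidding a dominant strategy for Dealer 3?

Consider the case where Dealer 1 bids 4, Dealer 2 bids 4, Dealer 4 bids 4 and Dealer 5 bids 4.
Truthful bid 14: wins, pays 14, utility 14 - 14 = 0.
Bid 12 instead: wins, pays 12, utility 14 - 12 = 2.
Since 2 > 0, bidding 12 is strictly better here, so truthful bidding is not dominant.

No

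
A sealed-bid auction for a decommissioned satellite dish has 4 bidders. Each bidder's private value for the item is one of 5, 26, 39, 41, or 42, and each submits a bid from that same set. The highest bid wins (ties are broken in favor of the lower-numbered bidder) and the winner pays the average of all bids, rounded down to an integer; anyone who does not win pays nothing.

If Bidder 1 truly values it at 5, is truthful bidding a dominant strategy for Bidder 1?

Yes

Check each profile of the others' bids and compare truth against every alternative bid.
Others bid (26, 26, 26): truth gives 0, best alternative gives -21.
Others bid (5, 26, 26): truth gives 0, best alternative gives -15.
Others bid (26, 5, 26): truth gives 0, best alternative gives -15.
Others bid (26, 26, 5): truth gives 0, best alternative gives -15.
Others bid (5, 5, 26): truth gives 0, best alternative gives -10.
Others bid (5, 26, 5): truth gives 0, best alternative gives -10.
(Remaining 119 profiles checked similarly; truth is weakly best in each.)
In every case the truthful bid is at least as good as any alternative, so it is a dominant strategy.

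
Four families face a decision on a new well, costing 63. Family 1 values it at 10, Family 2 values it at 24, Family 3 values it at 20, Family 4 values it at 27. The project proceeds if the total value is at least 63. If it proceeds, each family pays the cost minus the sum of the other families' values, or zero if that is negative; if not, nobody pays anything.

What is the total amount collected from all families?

Total value 81 ≥ cost 63, so it is built.
Family 1: others sum to 71; max(0, 63 - 71) = 0.
Family 2: others sum to 57; max(0, 63 - 57) = 6.
Family 3: others sum to 61; max(0, 63 - 61) = 2.
Family 4: others sum to 54; max(0, 63 - 54) = 9.
Total collected = 0 + 6 + 2 + 9 = 17.

17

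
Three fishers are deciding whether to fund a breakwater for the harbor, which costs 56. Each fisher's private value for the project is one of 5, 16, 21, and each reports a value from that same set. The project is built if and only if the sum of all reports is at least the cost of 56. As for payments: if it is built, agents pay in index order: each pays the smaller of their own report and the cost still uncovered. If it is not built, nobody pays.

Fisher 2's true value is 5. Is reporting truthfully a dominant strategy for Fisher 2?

Check each profile of the others' reports and compare truth against every alternative report.
Others report (21, 21): truth gives 0, best alternative gives -11.
Others report (5, 5): truth gives 0, best alternative gives 0.
Others report (5, 16): truth gives 0, best alternative gives 0.
Others report (5, 21): truth gives 0, best alternative gives 0.
Others report (16, 5): truth gives 0, best alternative gives 0.
Others report (16, 16): truth gives 0, best alternative gives 0.
(Remaining 3 profiles checked similarly; truth is weakly best in each.)
In every case the truthful report is at least as good as any alternative, so it is a dominant strategy.

Yes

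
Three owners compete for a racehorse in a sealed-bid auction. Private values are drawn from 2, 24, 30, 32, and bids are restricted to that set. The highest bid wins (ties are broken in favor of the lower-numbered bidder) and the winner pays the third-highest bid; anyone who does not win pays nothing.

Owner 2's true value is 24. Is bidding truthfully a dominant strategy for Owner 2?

Consider the case where Owner 1 bids 2 and Owner 3 bids 30.
Truthful bid 24: loses, pays 0, utility 0.
Bid 30 instead: wins, pays 2, utility 24 - 2 = 22.
Since 22 > 0, bidding 30 is strictly better here, so truthful bidding is not dominant.

No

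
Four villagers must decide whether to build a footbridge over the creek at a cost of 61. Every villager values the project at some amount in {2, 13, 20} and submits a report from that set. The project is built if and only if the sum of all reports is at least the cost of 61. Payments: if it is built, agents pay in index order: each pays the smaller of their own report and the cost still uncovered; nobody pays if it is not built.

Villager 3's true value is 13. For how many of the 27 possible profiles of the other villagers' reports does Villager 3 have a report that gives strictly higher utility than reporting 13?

Others report (20, 20, 20): truth gives 0; report 2 gives 11 > 0. Violating.
Others report (2, 2, 2): truth gives 0; no alternative beats it.
Others report (2, 2, 13): truth gives 0; no alternative beats it.
(Checking all 27 profiles: 1 has a profitable deviation, 26 do not.)

1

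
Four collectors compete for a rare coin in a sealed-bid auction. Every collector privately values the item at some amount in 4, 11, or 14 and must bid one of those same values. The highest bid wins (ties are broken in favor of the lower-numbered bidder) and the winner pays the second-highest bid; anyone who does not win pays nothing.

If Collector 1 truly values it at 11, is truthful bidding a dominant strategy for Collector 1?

Check each profile of the others' bids and compare truth against every alternative bid.
Others bid (4, 4, 4): truth gives 7, best alternative gives 7.
Others bid (4, 4, 11): truth gives 0, best alternative gives 0.
Others bid (4, 4, 14): truth gives 0, best alternative gives 0.
Others bid (4, 11, 4): truth gives 0, best alternative gives 0.
Others bid (4, 11, 11): truth gives 0, best alternative gives 0.
Others bid (4, 11, 14): truth gives 0, best alternative gives 0.
(Remaining 21 profiles checked similarly; truth is weakly best in each.)
In every case the truthful bid is at least as good as any alternative, so it is a dominant strategy.

Yes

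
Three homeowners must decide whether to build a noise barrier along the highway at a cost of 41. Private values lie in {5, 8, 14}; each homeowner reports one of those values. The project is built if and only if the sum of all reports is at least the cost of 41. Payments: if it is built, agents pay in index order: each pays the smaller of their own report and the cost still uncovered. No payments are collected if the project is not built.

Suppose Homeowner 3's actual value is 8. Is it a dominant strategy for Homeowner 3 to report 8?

Check each profile of the others' reports and compare truth against every alternative report.
Others report (5, 5): truth gives 0, best alternative gives 0.
Others report (5, 8): truth gives 0, best alternative gives 0.
Others report (5, 14): truth gives 0, best alternative gives 0.
Others report (8, 5): truth gives 0, best alternative gives 0.
Others report (8, 8): truth gives 0, best alternative gives 0.
Others report (8, 14): truth gives 0, best alternative gives 0.
(Remaining 3 profiles checked similarly; truth is weakly best in each.)
In every case the truthful report is at least as good as any alternative, so it is a dominant strategy.

Yes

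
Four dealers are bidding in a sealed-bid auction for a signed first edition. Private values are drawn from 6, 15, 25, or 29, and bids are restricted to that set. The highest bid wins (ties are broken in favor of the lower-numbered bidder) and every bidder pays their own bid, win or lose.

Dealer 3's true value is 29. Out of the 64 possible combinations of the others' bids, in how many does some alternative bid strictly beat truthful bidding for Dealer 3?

40

Others bid (6, 6, 6): truth gives 0; bid 15 gives 14 > 0. Violating.
Others bid (6, 6, 15): truth gives 0; bid 15 gives 14 > 0. Violating.
Others bid (6, 6, 25): truth gives 0; bid 25 gives 4 > 0. Violating.
Others bid (6, 15, 6): truth gives 0; bid 25 gives 4 > 0. Violating.
Others bid (6, 6, 29): truth gives 0; no alternative beats it.
Others bid (6, 15, 29): truth gives 0; no alternative beats it.
(Checking all 64 profiles: 40 have a profitable deviation, 24 do not.)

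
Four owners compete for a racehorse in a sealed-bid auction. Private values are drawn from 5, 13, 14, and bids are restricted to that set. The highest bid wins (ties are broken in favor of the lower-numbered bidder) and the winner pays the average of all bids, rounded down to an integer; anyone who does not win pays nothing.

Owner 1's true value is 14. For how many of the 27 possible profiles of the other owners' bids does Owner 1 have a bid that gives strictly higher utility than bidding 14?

Others bid (5, 5, 5): truth gives 7; bid 5 gives 9 > 7. Violating.
Others bid (5, 5, 13): truth gives 5; no alternative beats it.
Others bid (5, 5, 14): truth gives 5; no alternative beats it.
(Checking all 27 profiles: 1 has a profitable deviation, 26 do not.)

1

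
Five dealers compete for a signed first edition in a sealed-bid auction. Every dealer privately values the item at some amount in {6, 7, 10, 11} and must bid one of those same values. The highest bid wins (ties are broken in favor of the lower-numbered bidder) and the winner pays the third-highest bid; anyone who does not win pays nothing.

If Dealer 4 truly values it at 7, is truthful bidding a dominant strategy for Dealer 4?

Consider the case where Dealer 1 bids 6, Dealer 2 bids 6, Dealer 3 bids 6 and Dealer 5 bids 10.
Truthful bid 7: loses, pays 0, utility 0.
Bid 10 instead: wins, pays 6, utility 7 - 6 = 1.
Since 1 > 0, bidding 10 is strictly better here, so truthful bidding is not dominant.

No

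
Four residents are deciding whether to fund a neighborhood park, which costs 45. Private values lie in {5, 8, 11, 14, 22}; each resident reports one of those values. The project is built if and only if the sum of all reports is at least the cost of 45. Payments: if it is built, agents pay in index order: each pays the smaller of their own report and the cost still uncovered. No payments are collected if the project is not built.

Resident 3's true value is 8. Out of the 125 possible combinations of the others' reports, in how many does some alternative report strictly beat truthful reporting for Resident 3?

39

Others report (5, 14, 22): truth gives 0; report 5 gives 3 > 0. Violating.
Others report (5, 22, 14): truth gives 0; report 5 gives 3 > 0. Violating.
Others report (5, 22, 22): truth gives 0; report 5 gives 3 > 0. Violating.
Others report (8, 11, 22): truth gives 0; report 5 gives 3 > 0. Violating.
Others report (5, 5, 5): truth gives 0; no alternative beats it.
Others report (5, 5, 8): truth gives 0; no alternative beats it.
(Checking all 125 profiles: 39 have a profitable deviation, 86 do not.)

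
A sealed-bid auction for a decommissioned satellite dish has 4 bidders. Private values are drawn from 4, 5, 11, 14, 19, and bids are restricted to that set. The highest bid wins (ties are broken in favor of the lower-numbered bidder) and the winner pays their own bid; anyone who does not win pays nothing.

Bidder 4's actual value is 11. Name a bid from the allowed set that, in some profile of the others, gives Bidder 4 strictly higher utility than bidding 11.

Suppose Bidder 1 bids 4, Bidder 2 bids 4 and Bidder 3 bids 4.
Bid 11: wins, pays 11, utility 11 - 11 = 0.
Bid 5: wins, pays 5, utility 11 - 5 = 6.
So bidding 5 beats truth here (6 > 0).

5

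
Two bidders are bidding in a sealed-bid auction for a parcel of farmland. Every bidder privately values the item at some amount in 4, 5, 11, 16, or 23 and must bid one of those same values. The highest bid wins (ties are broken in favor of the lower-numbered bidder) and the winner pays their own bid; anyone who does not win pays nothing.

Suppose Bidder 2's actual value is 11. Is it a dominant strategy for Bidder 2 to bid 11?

Consider the case where Bidder 1 bids 4.
Truthful bid 11: wins, pays 11, utility 11 - 11 = 0.
Bid 5 instead: wins, pays 5, utility 11 - 5 = 6.
Since 6 > 0, bidding 5 is strictly better here, so truthful bidding is not dominant.

No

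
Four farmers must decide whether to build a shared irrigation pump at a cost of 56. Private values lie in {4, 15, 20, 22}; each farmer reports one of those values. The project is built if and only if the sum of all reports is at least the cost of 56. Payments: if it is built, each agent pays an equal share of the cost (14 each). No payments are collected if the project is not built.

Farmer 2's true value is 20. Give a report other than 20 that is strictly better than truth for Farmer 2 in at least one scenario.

22

Suppose Farmer 1 reports 4, Farmer 3 reports 15 and Farmer 4 reports 15.
Report 20: project not built, utility 0.
Report 22: project built, pays 14, utility 20 - 14 = 6.
So reporting 22 beats truth here (6 > 0).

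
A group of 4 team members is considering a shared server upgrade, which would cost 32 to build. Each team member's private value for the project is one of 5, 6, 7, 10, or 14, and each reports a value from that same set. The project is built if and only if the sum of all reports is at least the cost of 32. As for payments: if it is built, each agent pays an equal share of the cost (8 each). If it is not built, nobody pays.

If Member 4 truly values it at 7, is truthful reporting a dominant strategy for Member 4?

Consider the case where Member 1 reports 5, Member 2 reports 6 and Member 3 reports 14.
Truthful report 7: project built, pays 8, utility 7 - 8 = -1.
Report 5 instead: project not built, utility 0.
Since 0 > -1, reporting 5 is strictly better here, so truthful reporting is not dominant.

No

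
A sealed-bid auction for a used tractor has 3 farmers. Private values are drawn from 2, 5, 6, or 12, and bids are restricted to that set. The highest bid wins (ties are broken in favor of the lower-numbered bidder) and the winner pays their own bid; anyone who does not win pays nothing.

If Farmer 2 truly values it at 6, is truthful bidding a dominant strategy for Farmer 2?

No

Consider the case where Farmer 1 bids 2 and Farmer 3 bids 2.
Truthful bid 6: wins, pays 6, utility 6 - 6 = 0.
Bid 5 instead: wins, pays 5, utility 6 - 5 = 1.
Since 1 > 0, bidding 5 is strictly better here, so truthful bidding is not dominant.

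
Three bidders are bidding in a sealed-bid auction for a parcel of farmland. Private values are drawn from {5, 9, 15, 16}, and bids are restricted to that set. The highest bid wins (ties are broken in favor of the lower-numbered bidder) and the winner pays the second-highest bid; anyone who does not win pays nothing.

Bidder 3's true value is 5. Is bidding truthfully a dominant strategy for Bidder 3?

Check each profile of the others' bids and compare truth against every alternative bid.
Others bid (5, 5): truth gives 0, best alternative gives 0.
Others bid (5, 9): truth gives 0, best alternative gives 0.
Others bid (5, 15): truth gives 0, best alternative gives 0.
Others bid (5, 16): truth gives 0, best alternative gives 0.
Others bid (9, 5): truth gives 0, best alternative gives 0.
Others bid (9, 9): truth gives 0, best alternative gives 0.
(Remaining 10 profiles checked similarly; truth is weakly best in each.)
In every case the truthful bid is at least as good as any alternative, so it is a dominant strategy.

Yes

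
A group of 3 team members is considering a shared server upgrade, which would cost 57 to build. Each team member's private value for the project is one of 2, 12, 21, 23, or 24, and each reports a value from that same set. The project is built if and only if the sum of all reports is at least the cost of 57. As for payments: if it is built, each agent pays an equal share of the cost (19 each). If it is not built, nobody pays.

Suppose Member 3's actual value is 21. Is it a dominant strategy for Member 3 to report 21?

No

Consider the case where Member 1 reports 12 and Member 2 reports 21.
Truthful report 21: project not built, utility 0.
Report 24 instead: project built, pays 19, utility 21 - 19 = 2.
Since 2 > 0, reporting 24 is strictly better here, so truthful reporting is not dominant.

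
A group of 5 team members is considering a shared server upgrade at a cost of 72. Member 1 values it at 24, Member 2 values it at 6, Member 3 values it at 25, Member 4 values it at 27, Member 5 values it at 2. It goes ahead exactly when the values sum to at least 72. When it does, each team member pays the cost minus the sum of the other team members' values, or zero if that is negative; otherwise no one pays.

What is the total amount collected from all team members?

40

Total value 84 ≥ cost 72, so it is built.
Member 1: others sum to 60; max(0, 72 - 60) = 12.
Member 2: others sum to 78; max(0, 72 - 78) = 0.
Member 3: others sum to 59; max(0, 72 - 59) = 13.
Member 4: others sum to 57; max(0, 72 - 57) = 15.
Member 5: others sum to 82; max(0, 72 - 82) = 0.
Total collected = 12 + 0 + 13 + 15 + 0 = 40.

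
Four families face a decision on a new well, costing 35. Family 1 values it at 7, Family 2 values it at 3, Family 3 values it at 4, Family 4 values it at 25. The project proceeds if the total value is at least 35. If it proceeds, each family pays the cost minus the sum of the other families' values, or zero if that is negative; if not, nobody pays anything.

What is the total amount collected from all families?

24

Total value 39 ≥ cost 35, so it is built.
Family 1: others sum to 32; max(0, 35 - 32) = 3.
Family 2: others sum to 36; max(0, 35 - 36) = 0.
Family 3: others sum to 35; max(0, 35 - 35) = 0.
Family 4: others sum to 14; max(0, 35 - 14) = 21.
Total collected = 3 + 0 + 0 + 21 = 24.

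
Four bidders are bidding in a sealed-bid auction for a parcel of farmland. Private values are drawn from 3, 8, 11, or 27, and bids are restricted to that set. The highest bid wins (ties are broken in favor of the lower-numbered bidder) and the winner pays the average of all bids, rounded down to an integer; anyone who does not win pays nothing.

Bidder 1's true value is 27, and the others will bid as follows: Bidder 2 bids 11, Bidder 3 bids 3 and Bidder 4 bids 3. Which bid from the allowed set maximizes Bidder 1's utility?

Bid 3: loses, pays 0, utility 0.
Bid 8: loses, pays 0, utility 0.
Bid 11: wins, pays 7, utility 27 - 7 = 20.
Bid 27: wins, pays 11, utility 27 - 11 = 16.
The best choice is 11 with utility 20.

11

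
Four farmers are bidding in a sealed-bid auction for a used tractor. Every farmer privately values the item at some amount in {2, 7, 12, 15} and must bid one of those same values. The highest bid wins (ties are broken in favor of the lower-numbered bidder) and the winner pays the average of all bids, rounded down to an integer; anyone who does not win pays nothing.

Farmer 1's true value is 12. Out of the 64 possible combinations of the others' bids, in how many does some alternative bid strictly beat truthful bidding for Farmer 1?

29

Others bid (2, 2, 2): truth gives 8; bid 2 gives 10 > 8. Violating.
Others bid (2, 2, 7): truth gives 7; bid 7 gives 8 > 7. Violating.
Others bid (2, 2, 15): truth gives 0; bid 15 gives 4 > 0. Violating.
Others bid (2, 7, 2): truth gives 7; bid 7 gives 8 > 7. Violating.
Others bid (2, 2, 12): truth gives 5; no alternative beats it.
Others bid (2, 7, 12): truth gives 4; no alternative beats it.
(Checking all 64 profiles: 29 have a profitable deviation, 35 do not.)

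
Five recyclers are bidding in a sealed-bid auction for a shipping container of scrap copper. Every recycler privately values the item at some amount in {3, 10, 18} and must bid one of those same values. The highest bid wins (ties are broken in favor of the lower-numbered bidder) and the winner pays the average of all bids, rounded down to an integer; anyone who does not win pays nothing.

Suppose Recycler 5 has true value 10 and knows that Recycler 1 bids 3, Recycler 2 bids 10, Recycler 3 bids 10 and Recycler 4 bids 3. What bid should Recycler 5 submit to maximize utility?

Bid 3: loses, pays 0, utility 0.
Bid 10: loses, pays 0, utility 0.
Bid 18: wins, pays 8, utility 10 - 8 = 2.
The best choice is 18 with utility 2.

18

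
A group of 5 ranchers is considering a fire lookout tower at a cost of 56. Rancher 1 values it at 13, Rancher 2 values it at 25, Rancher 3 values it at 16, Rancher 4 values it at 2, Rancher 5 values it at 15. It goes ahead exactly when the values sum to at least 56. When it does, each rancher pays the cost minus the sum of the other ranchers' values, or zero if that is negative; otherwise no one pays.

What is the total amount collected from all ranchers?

Total value 71 ≥ cost 56, so it is built.
Rancher 1: others sum to 58; max(0, 56 - 58) = 0.
Rancher 2: others sum to 46; max(0, 56 - 46) = 10.
Rancher 3: others sum to 55; max(0, 56 - 55) = 1.
Rancher 4: others sum to 69; max(0, 56 - 69) = 0.
Rancher 5: others sum to 56; max(0, 56 - 56) = 0.
Total collected = 0 + 10 + 1 + 0 + 0 = 11.

11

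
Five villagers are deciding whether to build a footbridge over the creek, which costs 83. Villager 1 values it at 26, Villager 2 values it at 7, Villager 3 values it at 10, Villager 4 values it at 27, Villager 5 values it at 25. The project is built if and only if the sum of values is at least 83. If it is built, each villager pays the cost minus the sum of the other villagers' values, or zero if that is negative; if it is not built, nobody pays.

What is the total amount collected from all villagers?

Total value 95 ≥ cost 83, so it is built.
Villager 1: others sum to 69; max(0, 83 - 69) = 14.
Villager 2: others sum to 88; max(0, 83 - 88) = 0.
Villager 3: others sum to 85; max(0, 83 - 85) = 0.
Villager 4: others sum to 68; max(0, 83 - 68) = 15.
Villager 5: others sum to 70; max(0, 83 - 70) = 13.
Total collected = 14 + 0 + 0 + 15 + 13 = 42.

42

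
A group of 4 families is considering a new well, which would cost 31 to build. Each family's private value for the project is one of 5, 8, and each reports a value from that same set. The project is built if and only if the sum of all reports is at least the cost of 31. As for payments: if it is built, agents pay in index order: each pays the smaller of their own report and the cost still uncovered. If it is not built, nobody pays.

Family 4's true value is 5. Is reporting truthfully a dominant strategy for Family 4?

Check each profile of the others' reports and compare truth against every alternative report.
Others report (8, 8, 8): truth gives 0, best alternative gives -2.
Others report (5, 5, 5): truth gives 0, best alternative gives 0.
Others report (5, 5, 8): truth gives 0, best alternative gives 0.
Others report (5, 8, 5): truth gives 0, best alternative gives 0.
Others report (5, 8, 8): truth gives 0, best alternative gives 0.
Others report (8, 5, 5): truth gives 0, best alternative gives 0.
(Remaining 2 profiles checked similarly; truth is weakly best in each.)
In every case the truthful report is at least as good as any alternative, so it is a dominant strategy.

Yes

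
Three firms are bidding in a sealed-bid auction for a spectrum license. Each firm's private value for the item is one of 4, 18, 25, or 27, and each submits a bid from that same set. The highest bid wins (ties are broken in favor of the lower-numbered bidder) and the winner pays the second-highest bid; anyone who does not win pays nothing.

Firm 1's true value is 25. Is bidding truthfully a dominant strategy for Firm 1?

Yes

Check each profile of the others' bids and compare truth against every alternative bid.
Others bid (4, 4): truth gives 21, best alternative gives 21.
Others bid (4, 18): truth gives 7, best alternative gives 7.
Others bid (18, 4): truth gives 7, best alternative gives 7.
Others bid (18, 18): truth gives 7, best alternative gives 7.
Others bid (4, 25): truth gives 0, best alternative gives 0.
Others bid (4, 27): truth gives 0, best alternative gives 0.
(Remaining 10 profiles checked similarly; truth is weakly best in each.)
In every case the truthful bid is at least as good as any alternative, so it is a dominant strategy.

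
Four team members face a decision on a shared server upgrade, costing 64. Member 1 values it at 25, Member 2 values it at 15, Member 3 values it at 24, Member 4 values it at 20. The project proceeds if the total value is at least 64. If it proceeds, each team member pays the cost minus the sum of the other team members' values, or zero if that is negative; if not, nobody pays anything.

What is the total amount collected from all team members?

Total value 84 ≥ cost 64, so it is built.
Member 1: others sum to 59; max(0, 64 - 59) = 5.
Member 2: others sum to 69; max(0, 64 - 69) = 0.
Member 3: others sum to 60; max(0, 64 - 60) = 4.
Member 4: others sum to 64; max(0, 64 - 64) = 0.
Total collected = 5 + 0 + 4 + 0 = 9.

9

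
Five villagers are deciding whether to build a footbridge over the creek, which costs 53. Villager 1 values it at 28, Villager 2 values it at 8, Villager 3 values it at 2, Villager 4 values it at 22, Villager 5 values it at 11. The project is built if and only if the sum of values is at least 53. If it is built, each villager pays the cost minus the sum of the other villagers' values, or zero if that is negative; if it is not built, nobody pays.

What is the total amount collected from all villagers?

Total value 71 ≥ cost 53, so it is built.
Villager 1: others sum to 43; max(0, 53 - 43) = 10.
Villager 2: others sum to 63; max(0, 53 - 63) = 0.
Villager 3: others sum to 69; max(0, 53 - 69) = 0.
Villager 4: others sum to 49; max(0, 53 - 49) = 4.
Villager 5: others sum to 60; max(0, 53 - 60) = 0.
Total collected = 10 + 0 + 0 + 4 + 0 = 14.

14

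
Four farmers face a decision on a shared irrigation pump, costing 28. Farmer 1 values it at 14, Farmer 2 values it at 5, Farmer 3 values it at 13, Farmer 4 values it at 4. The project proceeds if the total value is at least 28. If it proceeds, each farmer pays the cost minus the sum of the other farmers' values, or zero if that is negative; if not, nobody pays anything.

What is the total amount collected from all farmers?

11

Total value 36 ≥ cost 28, so it is built.
Farmer 1: others sum to 22; max(0, 28 - 22) = 6.
Farmer 2: others sum to 31; max(0, 28 - 31) = 0.
Farmer 3: others sum to 23; max(0, 28 - 23) = 5.
Farmer 4: others sum to 32; max(0, 28 - 32) = 0.
Total collected = 6 + 0 + 5 + 0 = 11.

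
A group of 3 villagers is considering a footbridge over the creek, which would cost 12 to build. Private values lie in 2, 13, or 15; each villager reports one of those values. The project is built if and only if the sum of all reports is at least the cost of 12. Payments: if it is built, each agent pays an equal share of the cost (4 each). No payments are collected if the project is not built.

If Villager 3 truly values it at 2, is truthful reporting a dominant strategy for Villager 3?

Yes

Check each profile of the others' reports and compare truth against every alternative report.
Others report (2, 2): truth gives 0, best alternative gives -2.
Others report (2, 13): truth gives -2, best alternative gives -2.
Others report (2, 15): truth gives -2, best alternative gives -2.
Others report (13, 2): truth gives -2, best alternative gives -2.
Others report (13, 13): truth gives -2, best alternative gives -2.
Others report (13, 15): truth gives -2, best alternative gives -2.
(Remaining 3 profiles checked similarly; truth is weakly best in each.)
In every case the truthful report is at least as good as any alternative, so it is a dominant strategy.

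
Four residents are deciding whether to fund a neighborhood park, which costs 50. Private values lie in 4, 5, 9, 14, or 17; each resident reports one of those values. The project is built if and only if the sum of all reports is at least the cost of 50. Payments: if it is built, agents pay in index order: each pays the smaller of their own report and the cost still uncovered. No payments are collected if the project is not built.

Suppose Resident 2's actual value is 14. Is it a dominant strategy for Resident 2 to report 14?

No

Consider the case where Resident 1 reports 9, Resident 3 reports 17 and Resident 4 reports 17.
Truthful report 14: project built, pays 14, utility 14 - 14 = 0.
Report 9 instead: project built, pays 9, utility 14 - 9 = 5.
Since 5 > 0, reporting 9 is strictly better here, so truthful reporting is not dominant.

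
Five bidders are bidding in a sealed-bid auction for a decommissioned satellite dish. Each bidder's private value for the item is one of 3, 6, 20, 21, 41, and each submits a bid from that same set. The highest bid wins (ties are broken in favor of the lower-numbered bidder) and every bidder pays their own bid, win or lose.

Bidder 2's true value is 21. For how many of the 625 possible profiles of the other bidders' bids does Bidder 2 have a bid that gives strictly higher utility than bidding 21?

Others bid (3, 3, 3, 3): truth gives 0; bid 6 gives 15 > 0. Violating.
Others bid (3, 3, 3, 6): truth gives 0; bid 6 gives 15 > 0. Violating.
Others bid (3, 3, 3, 20): truth gives 0; bid 20 gives 1 > 0. Violating.
Others bid (3, 3, 3, 41): truth gives -21; bid 3 gives -3 > -21. Violating.
Others bid (3, 3, 3, 21): truth gives 0; no alternative beats it.
Others bid (3, 3, 6, 21): truth gives 0; no alternative beats it.
(Checking all 625 profiles: 487 have a profitable deviation, 138 do not.)

487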